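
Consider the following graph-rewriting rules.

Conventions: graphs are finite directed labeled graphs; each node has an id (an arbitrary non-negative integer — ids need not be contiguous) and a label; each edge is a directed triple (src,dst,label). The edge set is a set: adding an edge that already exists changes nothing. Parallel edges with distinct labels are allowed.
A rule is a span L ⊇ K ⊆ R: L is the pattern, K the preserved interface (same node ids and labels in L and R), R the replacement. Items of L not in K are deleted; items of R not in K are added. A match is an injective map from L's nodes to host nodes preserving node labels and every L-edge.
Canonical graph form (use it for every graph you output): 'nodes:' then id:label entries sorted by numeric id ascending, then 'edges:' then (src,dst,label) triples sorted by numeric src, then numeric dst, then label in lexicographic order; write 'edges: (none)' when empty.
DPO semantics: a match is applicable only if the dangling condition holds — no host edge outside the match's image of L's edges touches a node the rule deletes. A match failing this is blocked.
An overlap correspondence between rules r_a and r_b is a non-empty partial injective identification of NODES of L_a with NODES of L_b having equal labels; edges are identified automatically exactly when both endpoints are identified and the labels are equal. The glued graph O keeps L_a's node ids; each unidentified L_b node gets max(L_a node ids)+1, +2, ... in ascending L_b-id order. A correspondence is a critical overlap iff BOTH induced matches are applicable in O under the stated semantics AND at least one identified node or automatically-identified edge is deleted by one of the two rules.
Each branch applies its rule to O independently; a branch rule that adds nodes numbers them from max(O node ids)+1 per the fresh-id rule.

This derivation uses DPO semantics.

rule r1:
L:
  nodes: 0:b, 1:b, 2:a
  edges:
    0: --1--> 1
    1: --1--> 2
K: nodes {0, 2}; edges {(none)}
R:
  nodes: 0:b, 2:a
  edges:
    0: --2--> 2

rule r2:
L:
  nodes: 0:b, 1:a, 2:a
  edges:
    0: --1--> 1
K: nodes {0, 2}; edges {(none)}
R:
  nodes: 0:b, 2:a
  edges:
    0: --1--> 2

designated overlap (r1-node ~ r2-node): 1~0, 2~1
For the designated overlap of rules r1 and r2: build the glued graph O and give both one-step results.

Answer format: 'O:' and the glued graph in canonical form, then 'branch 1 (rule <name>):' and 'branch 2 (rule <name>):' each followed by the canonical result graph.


O:
nodes: 0:b, 1:b, 2:a, 3:a
edges: (0,1,1); (1,2,1)
branch 1 (rule r1):
nodes: 0:b, 2:a, 3:a
edges: (0,2,2)
branch 2 (rule r2):
nodes: 0:b, 1:b, 3:a
edges: (0,1,1); (1,3,1)


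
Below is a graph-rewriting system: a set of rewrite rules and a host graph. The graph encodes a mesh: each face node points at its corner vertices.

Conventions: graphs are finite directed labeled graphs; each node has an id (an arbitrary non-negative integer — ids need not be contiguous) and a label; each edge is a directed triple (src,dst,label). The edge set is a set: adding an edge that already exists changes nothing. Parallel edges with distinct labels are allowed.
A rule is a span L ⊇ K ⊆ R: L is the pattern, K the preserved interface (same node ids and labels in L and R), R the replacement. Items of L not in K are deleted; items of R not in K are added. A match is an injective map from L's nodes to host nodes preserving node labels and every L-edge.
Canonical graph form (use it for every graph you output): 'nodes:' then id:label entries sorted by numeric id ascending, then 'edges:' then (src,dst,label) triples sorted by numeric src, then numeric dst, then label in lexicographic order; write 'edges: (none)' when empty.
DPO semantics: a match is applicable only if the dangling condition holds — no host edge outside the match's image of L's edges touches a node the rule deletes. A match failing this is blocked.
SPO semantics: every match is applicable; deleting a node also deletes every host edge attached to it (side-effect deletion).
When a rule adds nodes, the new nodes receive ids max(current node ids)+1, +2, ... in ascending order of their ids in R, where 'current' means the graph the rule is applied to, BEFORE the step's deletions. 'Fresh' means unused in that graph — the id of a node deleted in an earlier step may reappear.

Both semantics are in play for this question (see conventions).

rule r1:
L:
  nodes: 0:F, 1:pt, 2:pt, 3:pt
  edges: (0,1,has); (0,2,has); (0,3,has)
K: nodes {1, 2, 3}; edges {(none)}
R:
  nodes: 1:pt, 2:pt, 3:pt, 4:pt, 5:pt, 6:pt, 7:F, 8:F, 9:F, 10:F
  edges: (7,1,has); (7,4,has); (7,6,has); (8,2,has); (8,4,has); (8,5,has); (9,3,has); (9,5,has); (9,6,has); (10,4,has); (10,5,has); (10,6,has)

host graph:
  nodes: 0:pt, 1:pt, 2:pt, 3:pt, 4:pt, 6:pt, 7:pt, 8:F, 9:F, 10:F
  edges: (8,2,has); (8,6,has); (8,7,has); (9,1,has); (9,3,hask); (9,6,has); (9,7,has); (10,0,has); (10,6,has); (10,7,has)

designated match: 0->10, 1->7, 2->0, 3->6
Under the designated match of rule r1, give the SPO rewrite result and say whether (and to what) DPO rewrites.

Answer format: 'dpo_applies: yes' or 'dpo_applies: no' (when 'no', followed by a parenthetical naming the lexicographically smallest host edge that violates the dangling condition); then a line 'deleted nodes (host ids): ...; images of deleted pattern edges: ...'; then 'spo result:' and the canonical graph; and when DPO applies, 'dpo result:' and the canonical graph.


dpo_applies: yes
deleted nodes (host ids): 10; images of deleted pattern edges: (10,0,has); (10,6,has); (10,7,has)
spo result:
nodes: 0:pt, 1:pt, 2:pt, 3:pt, 4:pt, 6:pt, 7:pt, 8:F, 9:F, 11:pt, 12:pt, 13:pt, 14:F, 15:F, 16:F, 17:F
edges: (8,2,has); (8,6,has); (8,7,has); (9,1,has); (9,3,hask); (9,6,has); (9,7,has); (14,7,has); (14,11,has); (14,13,has); (15,0,has); (15,11,has); (15,12,has); (16,6,has); (16,12,has); (16,13,has); (17,11,has); (17,12,has); (17,13,has)
dpo result:
nodes: 0:pt, 1:pt, 2:pt, 3:pt, 4:pt, 6:pt, 7:pt, 8:F, 9:F, 11:pt, 12:pt, 13:pt, 14:F, 15:F, 16:F, 17:F
edges: (8,2,has); (8,6,has); (8,7,has); (9,1,has); (9,3,hask); (9,6,has); (9,7,has); (14,7,has); (14,11,has); (14,13,has); (15,0,has); (15,11,has); (15,12,has); (16,6,has); (16,12,has); (16,13,has); (17,11,has); (17,12,has); (17,13,has)


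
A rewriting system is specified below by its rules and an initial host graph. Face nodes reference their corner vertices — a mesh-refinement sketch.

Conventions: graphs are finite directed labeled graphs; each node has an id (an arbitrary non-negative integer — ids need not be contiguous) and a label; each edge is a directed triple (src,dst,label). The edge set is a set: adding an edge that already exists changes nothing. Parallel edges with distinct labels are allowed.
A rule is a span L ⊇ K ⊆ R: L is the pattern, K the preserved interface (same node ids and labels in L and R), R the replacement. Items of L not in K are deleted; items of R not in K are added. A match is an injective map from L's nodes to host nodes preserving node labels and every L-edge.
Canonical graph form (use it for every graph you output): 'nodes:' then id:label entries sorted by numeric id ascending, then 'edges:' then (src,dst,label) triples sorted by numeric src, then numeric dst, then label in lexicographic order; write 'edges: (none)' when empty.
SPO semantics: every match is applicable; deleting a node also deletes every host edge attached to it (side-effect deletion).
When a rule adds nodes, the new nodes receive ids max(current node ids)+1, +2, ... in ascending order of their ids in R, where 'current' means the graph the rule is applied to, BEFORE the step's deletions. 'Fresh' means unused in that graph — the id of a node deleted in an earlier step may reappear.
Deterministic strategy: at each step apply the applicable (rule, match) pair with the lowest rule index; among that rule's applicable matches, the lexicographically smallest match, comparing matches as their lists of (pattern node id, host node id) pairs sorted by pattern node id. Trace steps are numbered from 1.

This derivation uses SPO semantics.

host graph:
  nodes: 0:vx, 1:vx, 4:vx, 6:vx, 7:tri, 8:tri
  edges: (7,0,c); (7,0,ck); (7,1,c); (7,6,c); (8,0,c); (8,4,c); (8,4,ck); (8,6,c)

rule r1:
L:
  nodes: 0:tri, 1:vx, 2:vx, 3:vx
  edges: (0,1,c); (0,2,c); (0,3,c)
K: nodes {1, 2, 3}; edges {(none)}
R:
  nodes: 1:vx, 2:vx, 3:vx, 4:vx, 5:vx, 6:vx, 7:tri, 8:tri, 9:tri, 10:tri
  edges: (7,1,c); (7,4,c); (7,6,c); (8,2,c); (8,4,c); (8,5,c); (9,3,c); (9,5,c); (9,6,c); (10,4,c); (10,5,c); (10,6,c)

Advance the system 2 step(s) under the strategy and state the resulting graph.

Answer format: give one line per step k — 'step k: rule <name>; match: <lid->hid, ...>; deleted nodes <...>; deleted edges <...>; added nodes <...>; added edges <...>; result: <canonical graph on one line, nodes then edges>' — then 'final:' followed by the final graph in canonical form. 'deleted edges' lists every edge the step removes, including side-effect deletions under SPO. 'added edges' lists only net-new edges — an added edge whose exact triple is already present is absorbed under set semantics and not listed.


step 1: rule r1; match: 0->7, 1->0, 2->1, 3->6; deleted nodes 7; deleted edges (7,0,c); (7,0,ck); (7,1,c); (7,6,c); added nodes 9, 10, 11, 12, 13, 14, 15; added edges (12,0,c); (12,9,c); (12,11,c); (13,1,c); (13,9,c); (13,10,c); (14,6,c); (14,10,c); (14,11,c); (15,9,c); (15,10,c); (15,11,c); result: nodes: 0:vx, 1:vx, 4:vx, 6:vx, 8:tri, 9:vx, 10:vx, 11:vx, 12:tri, 13:tri, 14:tri, 15:tri edges: (8,0,c); (8,4,c); (8,4,ck); (8,6,c); (12,0,c); (12,9,c); (12,11,c); (13,1,c); (13,9,c); (13,10,c); (14,6,c); (14,10,c); (14,11,c); (15,9,c); (15,10,c); (15,11,c)
step 2: rule r1; match: 0->8, 1->0, 2->4, 3->6; deleted nodes 8; deleted edges (8,0,c); (8,4,c); (8,4,ck); (8,6,c); added nodes 16, 17, 18, 19, 20, 21, 22; added edges (19,0,c); (19,16,c); (19,18,c); (20,4,c); (20,16,c); (20,17,c); (21,6,c); (21,17,c); (21,18,c); (22,16,c); (22,17,c); (22,18,c); result: nodes: 0:vx, 1:vx, 4:vx, 6:vx, 9:vx, 10:vx, 11:vx, 12:tri, 13:tri, 14:tri, 15:tri, 16:vx, 17:vx, 18:vx, 19:tri, 20:tri, 21:tri, 22:tri edges: (12,0,c); (12,9,c); (12,11,c); (13,1,c); (13,9,c); (13,10,c); (14,6,c); (14,10,c); (14,11,c); (15,9,c); (15,10,c); (15,11,c); (19,0,c); (19,16,c); (19,18,c); (20,4,c); (20,16,c); (20,17,c); (21,6,c); (21,17,c); (21,18,c); (22,16,c); (22,17,c); (22,18,c)
final:
nodes: 0:vx, 1:vx, 4:vx, 6:vx, 9:vx, 10:vx, 11:vx, 12:tri, 13:tri, 14:tri, 15:tri, 16:vx, 17:vx, 18:vx, 19:tri, 20:tri, 21:tri, 22:tri
edges: (12,0,c); (12,9,c); (12,11,c); (13,1,c); (13,9,c); (13,10,c); (14,6,c); (14,10,c); (14,11,c); (15,9,c); (15,10,c); (15,11,c); (19,0,c); (19,16,c); (19,18,c); (20,4,c); (20,16,c); (20,17,c); (21,6,c); (21,17,c); (21,18,c); (22,16,c); (22,17,c); (22,18,c)


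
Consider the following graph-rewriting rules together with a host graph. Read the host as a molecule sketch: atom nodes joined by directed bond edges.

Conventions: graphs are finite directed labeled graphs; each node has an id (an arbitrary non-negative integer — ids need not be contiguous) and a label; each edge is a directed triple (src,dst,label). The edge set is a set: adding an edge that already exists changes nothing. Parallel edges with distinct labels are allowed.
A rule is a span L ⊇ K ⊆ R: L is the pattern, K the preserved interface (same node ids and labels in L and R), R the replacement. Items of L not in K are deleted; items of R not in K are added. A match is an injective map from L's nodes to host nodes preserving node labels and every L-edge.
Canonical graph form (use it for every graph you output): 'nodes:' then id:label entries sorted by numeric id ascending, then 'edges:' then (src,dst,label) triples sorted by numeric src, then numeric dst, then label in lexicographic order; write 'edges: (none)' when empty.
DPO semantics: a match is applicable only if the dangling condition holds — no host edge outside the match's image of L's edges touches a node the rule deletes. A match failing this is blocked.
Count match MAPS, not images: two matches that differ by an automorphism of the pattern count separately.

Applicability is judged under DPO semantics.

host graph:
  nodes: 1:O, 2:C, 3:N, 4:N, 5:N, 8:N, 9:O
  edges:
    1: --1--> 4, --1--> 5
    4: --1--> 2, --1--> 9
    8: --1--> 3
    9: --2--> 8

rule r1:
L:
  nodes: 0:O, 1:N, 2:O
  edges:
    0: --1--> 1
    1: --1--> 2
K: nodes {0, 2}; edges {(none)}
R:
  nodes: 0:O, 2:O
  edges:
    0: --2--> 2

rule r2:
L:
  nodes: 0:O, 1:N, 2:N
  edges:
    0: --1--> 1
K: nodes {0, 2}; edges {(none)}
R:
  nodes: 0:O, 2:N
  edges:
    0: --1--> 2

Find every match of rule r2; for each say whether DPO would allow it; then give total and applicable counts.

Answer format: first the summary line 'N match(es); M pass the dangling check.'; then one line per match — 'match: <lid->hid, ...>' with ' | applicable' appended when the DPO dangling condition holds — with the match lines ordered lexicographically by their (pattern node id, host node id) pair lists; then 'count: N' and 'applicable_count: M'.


6 match(es); 3 pass the dangling check.
match: 0->1, 1->4, 2->3
match: 0->1, 1->4, 2->5
match: 0->1, 1->4, 2->8
match: 0->1, 1->5, 2->3 | applicable
match: 0->1, 1->5, 2->4 | applicable
match: 0->1, 1->5, 2->8 | applicable
count: 6
applicable_count: 3


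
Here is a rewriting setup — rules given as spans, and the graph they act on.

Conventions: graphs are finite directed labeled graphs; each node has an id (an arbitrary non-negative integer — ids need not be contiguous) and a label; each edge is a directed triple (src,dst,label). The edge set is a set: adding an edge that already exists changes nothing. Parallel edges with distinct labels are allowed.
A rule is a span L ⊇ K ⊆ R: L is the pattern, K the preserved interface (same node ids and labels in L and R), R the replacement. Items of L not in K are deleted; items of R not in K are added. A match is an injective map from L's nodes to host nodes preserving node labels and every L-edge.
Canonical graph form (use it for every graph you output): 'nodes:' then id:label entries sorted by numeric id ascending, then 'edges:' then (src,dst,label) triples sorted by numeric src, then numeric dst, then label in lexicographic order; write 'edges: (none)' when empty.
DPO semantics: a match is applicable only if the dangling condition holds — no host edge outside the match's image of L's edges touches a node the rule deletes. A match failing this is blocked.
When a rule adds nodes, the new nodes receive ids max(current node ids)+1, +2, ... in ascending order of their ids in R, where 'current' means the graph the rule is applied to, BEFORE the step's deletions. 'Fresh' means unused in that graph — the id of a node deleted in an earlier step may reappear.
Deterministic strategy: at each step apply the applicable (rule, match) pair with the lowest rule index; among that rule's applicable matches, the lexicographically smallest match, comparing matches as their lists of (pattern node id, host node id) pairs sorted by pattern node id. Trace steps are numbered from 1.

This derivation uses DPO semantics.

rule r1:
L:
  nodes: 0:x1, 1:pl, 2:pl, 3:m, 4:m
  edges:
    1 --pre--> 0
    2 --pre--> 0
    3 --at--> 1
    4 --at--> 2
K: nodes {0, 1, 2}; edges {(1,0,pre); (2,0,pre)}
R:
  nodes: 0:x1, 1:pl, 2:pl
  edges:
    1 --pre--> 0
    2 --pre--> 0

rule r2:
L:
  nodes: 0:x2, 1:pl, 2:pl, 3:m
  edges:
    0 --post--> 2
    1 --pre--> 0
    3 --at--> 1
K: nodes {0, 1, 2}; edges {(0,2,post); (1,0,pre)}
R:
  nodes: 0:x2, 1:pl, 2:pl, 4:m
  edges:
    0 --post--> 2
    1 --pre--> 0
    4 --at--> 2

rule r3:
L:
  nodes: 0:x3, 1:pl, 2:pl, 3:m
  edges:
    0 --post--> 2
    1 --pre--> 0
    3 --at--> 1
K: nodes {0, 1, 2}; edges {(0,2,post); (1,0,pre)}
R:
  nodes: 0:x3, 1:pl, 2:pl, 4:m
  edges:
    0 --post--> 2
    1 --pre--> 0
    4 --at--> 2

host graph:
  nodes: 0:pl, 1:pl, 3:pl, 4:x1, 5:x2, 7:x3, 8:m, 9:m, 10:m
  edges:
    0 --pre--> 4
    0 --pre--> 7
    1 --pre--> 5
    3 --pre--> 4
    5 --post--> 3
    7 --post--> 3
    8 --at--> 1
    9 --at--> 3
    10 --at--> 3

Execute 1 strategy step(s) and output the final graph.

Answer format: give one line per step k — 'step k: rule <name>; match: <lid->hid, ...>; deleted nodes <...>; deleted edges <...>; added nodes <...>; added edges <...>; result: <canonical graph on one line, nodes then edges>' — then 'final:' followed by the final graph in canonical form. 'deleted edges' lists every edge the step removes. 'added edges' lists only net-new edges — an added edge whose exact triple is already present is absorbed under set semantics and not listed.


step 1: rule r2; match: 0->5, 1->1, 2->3, 3->8; deleted nodes 8; deleted edges (8,1,at); added nodes 11; added edges (11,3,at); result: nodes: 0:pl, 1:pl, 3:pl, 4:x1, 5:x2, 7:x3, 9:m, 10:m, 11:m edges: (0,4,pre); (0,7,pre); (1,5,pre); (3,4,pre); (5,3,post); (7,3,post); (9,3,at); (10,3,at); (11,3,at)
final:
nodes: 0:pl, 1:pl, 3:pl, 4:x1, 5:x2, 7:x3, 9:m, 10:m, 11:m
edges: (0,4,pre); (0,7,pre); (1,5,pre); (3,4,pre); (5,3,post); (7,3,post); (9,3,at); (10,3,at); (11,3,at)


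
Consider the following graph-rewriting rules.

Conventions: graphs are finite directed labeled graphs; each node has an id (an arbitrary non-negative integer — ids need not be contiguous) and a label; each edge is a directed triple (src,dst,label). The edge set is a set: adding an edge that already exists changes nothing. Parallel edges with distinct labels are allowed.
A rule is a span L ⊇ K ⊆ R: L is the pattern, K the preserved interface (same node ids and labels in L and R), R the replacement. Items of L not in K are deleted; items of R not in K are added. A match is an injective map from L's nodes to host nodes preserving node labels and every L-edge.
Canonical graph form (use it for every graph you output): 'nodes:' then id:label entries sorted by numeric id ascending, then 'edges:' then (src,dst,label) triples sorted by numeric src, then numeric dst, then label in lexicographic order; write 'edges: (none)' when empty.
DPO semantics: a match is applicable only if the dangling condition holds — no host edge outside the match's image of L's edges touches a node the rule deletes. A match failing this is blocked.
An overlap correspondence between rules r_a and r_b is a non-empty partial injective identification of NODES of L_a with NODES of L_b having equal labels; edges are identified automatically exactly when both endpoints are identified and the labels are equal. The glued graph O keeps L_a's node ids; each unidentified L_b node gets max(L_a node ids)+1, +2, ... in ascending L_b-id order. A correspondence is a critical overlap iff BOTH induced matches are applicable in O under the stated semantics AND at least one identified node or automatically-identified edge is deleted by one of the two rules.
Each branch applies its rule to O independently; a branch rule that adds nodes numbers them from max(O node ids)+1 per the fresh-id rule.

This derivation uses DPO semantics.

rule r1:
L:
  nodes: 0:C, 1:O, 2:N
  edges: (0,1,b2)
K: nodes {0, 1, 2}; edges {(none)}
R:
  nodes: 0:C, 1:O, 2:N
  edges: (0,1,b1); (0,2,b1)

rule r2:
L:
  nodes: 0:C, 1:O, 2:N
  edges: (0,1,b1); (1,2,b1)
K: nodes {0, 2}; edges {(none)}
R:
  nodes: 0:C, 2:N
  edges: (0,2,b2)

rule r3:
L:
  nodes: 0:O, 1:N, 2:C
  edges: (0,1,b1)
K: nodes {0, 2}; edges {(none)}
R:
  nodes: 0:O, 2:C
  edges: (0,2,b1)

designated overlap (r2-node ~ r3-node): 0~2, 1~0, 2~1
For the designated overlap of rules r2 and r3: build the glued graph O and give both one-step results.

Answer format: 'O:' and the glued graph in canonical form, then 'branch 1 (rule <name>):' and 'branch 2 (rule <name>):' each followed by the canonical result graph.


O:
nodes: 0:C, 1:O, 2:N
edges: (0,1,b1); (1,2,b1)
branch 1 (rule r2):
nodes: 0:C, 2:N
edges: (0,2,b2)
branch 2 (rule r3):
nodes: 0:C, 1:O
edges: (0,1,b1); (1,0,b1)


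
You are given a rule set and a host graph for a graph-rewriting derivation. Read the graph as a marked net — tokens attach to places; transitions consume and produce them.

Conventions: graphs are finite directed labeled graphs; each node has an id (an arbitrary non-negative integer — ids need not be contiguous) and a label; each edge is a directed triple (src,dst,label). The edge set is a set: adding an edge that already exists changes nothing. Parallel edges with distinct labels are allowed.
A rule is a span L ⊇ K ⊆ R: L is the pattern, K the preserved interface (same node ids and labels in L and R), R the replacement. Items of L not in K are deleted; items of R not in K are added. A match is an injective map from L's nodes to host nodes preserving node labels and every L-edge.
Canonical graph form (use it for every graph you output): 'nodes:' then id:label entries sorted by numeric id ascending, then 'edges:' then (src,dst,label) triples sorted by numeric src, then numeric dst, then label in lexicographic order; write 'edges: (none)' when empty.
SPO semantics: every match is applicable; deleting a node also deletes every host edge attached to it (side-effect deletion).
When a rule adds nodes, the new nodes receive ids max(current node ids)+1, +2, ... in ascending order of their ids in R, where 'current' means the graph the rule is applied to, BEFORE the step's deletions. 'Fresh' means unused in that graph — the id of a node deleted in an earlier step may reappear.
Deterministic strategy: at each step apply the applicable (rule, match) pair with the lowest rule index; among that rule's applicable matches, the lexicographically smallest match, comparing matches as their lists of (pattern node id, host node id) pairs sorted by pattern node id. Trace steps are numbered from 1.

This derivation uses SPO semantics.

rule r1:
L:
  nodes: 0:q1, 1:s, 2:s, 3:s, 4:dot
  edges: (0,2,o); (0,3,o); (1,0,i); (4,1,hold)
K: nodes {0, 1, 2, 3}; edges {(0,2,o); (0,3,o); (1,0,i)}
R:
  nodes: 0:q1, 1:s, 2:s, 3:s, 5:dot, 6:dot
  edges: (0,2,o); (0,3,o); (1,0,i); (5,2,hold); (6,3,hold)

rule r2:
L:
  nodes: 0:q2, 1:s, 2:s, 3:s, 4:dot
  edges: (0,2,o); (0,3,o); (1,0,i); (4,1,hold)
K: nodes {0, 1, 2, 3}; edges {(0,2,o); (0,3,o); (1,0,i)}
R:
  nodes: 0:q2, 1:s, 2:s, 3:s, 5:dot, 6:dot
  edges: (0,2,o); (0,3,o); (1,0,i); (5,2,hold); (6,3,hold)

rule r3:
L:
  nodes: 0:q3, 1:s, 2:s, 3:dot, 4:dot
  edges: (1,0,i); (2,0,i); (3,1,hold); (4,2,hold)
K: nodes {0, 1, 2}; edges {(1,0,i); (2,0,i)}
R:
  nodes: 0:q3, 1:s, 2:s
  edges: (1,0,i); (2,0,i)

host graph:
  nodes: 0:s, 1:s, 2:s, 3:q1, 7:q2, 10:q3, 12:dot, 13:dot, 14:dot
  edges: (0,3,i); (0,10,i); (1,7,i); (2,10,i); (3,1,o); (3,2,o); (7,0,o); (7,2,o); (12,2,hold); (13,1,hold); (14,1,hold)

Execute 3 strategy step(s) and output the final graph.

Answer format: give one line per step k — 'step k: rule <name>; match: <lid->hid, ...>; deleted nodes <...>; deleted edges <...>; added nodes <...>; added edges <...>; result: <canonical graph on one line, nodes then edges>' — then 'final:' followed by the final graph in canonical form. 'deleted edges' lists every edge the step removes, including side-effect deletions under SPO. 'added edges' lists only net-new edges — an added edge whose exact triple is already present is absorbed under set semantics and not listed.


step 1: rule r2; match: 0->7, 1->1, 2->0, 3->2, 4->13; deleted nodes 13; deleted edges (13,1,hold); added nodes 15, 16; added edges (15,0,hold); (16,2,hold); result: nodes: 0:s, 1:s, 2:s, 3:q1, 7:q2, 10:q3, 12:dot, 14:dot, 15:dot, 16:dot edges: (0,3,i); (0,10,i); (1,7,i); (2,10,i); (3,1,o); (3,2,o); (7,0,o); (7,2,o); (12,2,hold); (14,1,hold); (15,0,hold); (16,2,hold)
step 2: rule r1; match: 0->3, 1->0, 2->1, 3->2, 4->15; deleted nodes 15; deleted edges (15,0,hold); added nodes 17, 18; added edges (17,1,hold); (18,2,hold); result: nodes: 0:s, 1:s, 2:s, 3:q1, 7:q2, 10:q3, 12:dot, 14:dot, 16:dot, 17:dot, 18:dot edges: (0,3,i); (0,10,i); (1,7,i); (2,10,i); (3,1,o); (3,2,o); (7,0,o); (7,2,o); (12,2,hold); (14,1,hold); (16,2,hold); (17,1,hold); (18,2,hold)
step 3: rule r2; match: 0->7, 1->1, 2->0, 3->2, 4->14; deleted nodes 14; deleted edges (14,1,hold); added nodes 19, 20; added edges (19,0,hold); (20,2,hold); result: nodes: 0:s, 1:s, 2:s, 3:q1, 7:q2, 10:q3, 12:dot, 16:dot, 17:dot, 18:dot, 19:dot, 20:dot edges: (0,3,i); (0,10,i); (1,7,i); (2,10,i); (3,1,o); (3,2,o); (7,0,o); (7,2,o); (12,2,hold); (16,2,hold); (17,1,hold); (18,2,hold); (19,0,hold); (20,2,hold)
final:
nodes: 0:s, 1:s, 2:s, 3:q1, 7:q2, 10:q3, 12:dot, 16:dot, 17:dot, 18:dot, 19:dot, 20:dot
edges: (0,3,i); (0,10,i); (1,7,i); (2,10,i); (3,1,o); (3,2,o); (7,0,o); (7,2,o); (12,2,hold); (16,2,hold); (17,1,hold); (18,2,hold); (19,0,hold); (20,2,hold)


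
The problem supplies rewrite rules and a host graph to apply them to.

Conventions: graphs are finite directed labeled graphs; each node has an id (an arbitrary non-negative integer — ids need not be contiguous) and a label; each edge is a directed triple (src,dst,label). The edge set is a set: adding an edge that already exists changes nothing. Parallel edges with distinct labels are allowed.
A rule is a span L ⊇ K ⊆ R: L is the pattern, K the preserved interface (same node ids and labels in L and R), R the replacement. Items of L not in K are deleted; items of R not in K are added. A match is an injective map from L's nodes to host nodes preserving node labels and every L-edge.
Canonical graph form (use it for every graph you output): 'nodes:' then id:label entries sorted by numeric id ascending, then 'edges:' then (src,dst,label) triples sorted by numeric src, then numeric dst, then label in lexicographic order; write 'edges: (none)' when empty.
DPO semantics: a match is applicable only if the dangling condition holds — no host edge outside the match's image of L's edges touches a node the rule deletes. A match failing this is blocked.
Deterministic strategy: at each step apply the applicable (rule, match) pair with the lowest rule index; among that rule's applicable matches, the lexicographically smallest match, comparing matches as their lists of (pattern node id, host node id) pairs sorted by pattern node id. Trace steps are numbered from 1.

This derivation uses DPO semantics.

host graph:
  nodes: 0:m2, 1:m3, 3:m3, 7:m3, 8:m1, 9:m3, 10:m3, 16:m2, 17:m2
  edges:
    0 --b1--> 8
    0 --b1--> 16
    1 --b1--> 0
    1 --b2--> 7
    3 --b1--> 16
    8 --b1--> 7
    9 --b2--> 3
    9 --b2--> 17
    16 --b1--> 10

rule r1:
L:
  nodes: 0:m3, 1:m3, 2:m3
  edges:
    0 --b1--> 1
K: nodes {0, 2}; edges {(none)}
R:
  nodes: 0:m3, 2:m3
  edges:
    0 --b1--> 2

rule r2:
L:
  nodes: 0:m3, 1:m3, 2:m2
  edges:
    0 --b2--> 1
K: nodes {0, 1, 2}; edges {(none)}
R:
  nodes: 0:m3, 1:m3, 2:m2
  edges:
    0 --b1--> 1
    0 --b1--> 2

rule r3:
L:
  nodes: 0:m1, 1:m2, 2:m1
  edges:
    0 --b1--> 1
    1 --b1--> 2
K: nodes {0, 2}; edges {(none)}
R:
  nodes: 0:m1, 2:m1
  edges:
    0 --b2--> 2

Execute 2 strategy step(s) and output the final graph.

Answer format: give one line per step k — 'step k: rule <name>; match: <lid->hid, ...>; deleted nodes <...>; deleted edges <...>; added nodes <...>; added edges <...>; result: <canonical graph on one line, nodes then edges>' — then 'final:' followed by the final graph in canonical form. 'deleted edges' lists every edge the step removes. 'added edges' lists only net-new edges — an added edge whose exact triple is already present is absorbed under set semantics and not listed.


step 1: rule r2; match: 0->1, 1->7, 2->0; deleted nodes (none); deleted edges (1,7,b2); added nodes (none); added edges (1,7,b1); result: nodes: 0:m2, 1:m3, 3:m3, 7:m3, 8:m1, 9:m3, 10:m3, 16:m2, 17:m2 edges: (0,8,b1); (0,16,b1); (1,0,b1); (1,7,b1); (3,16,b1); (8,7,b1); (9,3,b2); (9,17,b2); (16,10,b1)
step 2: rule r2; match: 0->9, 1->3, 2->0; deleted nodes (none); deleted edges (9,3,b2); added nodes (none); added edges (9,0,b1); (9,3,b1); result: nodes: 0:m2, 1:m3, 3:m3, 7:m3, 8:m1, 9:m3, 10:m3, 16:m2, 17:m2 edges: (0,8,b1); (0,16,b1); (1,0,b1); (1,7,b1); (3,16,b1); (8,7,b1); (9,0,b1); (9,3,b1); (9,17,b2); (16,10,b1)
final:
nodes: 0:m2, 1:m3, 3:m3, 7:m3, 8:m1, 9:m3, 10:m3, 16:m2, 17:m2
edges: (0,8,b1); (0,16,b1); (1,0,b1); (1,7,b1); (3,16,b1); (8,7,b1); (9,0,b1); (9,3,b1); (9,17,b2); (16,10,b1)


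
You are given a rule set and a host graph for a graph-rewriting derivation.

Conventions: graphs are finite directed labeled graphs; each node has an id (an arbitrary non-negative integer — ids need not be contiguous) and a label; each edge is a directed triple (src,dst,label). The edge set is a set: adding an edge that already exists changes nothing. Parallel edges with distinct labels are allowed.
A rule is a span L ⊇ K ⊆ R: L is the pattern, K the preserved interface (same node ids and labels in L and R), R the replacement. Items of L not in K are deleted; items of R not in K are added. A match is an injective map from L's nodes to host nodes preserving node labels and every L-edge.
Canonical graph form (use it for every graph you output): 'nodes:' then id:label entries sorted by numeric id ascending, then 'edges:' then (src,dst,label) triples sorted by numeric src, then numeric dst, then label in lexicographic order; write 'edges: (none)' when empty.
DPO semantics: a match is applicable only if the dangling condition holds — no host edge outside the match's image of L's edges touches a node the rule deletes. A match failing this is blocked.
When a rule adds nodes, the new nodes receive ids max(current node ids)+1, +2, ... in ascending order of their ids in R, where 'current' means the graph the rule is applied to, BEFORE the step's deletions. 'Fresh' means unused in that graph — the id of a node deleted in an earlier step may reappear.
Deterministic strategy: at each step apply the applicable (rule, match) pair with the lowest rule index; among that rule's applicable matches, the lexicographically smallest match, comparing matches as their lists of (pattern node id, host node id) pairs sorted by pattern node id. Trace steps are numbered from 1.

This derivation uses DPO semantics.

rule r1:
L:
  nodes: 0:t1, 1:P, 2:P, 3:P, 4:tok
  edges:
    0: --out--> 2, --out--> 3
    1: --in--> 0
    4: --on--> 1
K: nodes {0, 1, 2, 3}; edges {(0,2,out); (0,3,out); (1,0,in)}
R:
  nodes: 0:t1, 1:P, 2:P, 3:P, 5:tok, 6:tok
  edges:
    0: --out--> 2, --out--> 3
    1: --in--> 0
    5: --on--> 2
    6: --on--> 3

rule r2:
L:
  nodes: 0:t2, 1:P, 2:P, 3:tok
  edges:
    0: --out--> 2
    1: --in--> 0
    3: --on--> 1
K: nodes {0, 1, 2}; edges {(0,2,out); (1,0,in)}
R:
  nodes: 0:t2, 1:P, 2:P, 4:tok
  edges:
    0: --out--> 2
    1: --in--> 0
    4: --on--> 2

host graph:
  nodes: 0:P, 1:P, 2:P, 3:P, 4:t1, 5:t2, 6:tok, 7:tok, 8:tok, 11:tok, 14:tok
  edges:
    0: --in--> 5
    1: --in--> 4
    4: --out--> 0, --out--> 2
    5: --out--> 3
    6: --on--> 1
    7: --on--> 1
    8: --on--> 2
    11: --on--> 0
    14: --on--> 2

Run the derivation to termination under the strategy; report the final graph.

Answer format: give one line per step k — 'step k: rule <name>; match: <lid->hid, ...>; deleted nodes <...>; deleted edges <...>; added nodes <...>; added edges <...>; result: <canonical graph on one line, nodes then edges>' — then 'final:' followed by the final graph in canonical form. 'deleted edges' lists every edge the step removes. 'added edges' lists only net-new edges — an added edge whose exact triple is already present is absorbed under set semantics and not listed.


step 1: rule r1; match: 0->4, 1->1, 2->0, 3->2, 4->6; deleted nodes 6; deleted edges (6,1,on); added nodes 15, 16; added edges (15,0,on); (16,2,on); result: nodes: 0:P, 1:P, 2:P, 3:P, 4:t1, 5:t2, 7:tok, 8:tok, 11:tok, 14:tok, 15:tok, 16:tok edges: (0,5,in); (1,4,in); (4,0,out); (4,2,out); (5,3,out); (7,1,on); (8,2,on); (11,0,on); (14,2,on); (15,0,on); (16,2,on)
step 2: rule r1; match: 0->4, 1->1, 2->0, 3->2, 4->7; deleted nodes 7; deleted edges (7,1,on); added nodes 17, 18; added edges (17,0,on); (18,2,on); result: nodes: 0:P, 1:P, 2:P, 3:P, 4:t1, 5:t2, 8:tok, 11:tok, 14:tok, 15:tok, 16:tok, 17:tok, 18:tok edges: (0,5,in); (1,4,in); (4,0,out); (4,2,out); (5,3,out); (8,2,on); (11,0,on); (14,2,on); (15,0,on); (16,2,on); (17,0,on); (18,2,on)
step 3: rule r2; match: 0->5, 1->0, 2->3, 3->11; deleted nodes 11; deleted edges (11,0,on); added nodes 19; added edges (19,3,on); result: nodes: 0:P, 1:P, 2:P, 3:P, 4:t1, 5:t2, 8:tok, 14:tok, 15:tok, 16:tok, 17:tok, 18:tok, 19:tok edges: (0,5,in); (1,4,in); (4,0,out); (4,2,out); (5,3,out); (8,2,on); (14,2,on); (15,0,on); (16,2,on); (17,0,on); (18,2,on); (19,3,on)
step 4: rule r2; match: 0->5, 1->0, 2->3, 3->15; deleted nodes 15; deleted edges (15,0,on); added nodes 20; added edges (20,3,on); result: nodes: 0:P, 1:P, 2:P, 3:P, 4:t1, 5:t2, 8:tok, 14:tok, 16:tok, 17:tok, 18:tok, 19:tok, 20:tok edges: (0,5,in); (1,4,in); (4,0,out); (4,2,out); (5,3,out); (8,2,on); (14,2,on); (16,2,on); (17,0,on); (18,2,on); (19,3,on); (20,3,on)
step 5: rule r2; match: 0->5, 1->0, 2->3, 3->17; deleted nodes 17; deleted edges (17,0,on); added nodes 21; added edges (21,3,on); result: nodes: 0:P, 1:P, 2:P, 3:P, 4:t1, 5:t2, 8:tok, 14:tok, 16:tok, 18:tok, 19:tok, 20:tok, 21:tok edges: (0,5,in); (1,4,in); (4,0,out); (4,2,out); (5,3,out); (8,2,on); (14,2,on); (16,2,on); (18,2,on); (19,3,on); (20,3,on); (21,3,on)
final:
nodes: 0:P, 1:P, 2:P, 3:P, 4:t1, 5:t2, 8:tok, 14:tok, 16:tok, 18:tok, 19:tok, 20:tok, 21:tok
edges: (0,5,in); (1,4,in); (4,0,out); (4,2,out); (5,3,out); (8,2,on); (14,2,on); (16,2,on); (18,2,on); (19,3,on); (20,3,on); (21,3,on)


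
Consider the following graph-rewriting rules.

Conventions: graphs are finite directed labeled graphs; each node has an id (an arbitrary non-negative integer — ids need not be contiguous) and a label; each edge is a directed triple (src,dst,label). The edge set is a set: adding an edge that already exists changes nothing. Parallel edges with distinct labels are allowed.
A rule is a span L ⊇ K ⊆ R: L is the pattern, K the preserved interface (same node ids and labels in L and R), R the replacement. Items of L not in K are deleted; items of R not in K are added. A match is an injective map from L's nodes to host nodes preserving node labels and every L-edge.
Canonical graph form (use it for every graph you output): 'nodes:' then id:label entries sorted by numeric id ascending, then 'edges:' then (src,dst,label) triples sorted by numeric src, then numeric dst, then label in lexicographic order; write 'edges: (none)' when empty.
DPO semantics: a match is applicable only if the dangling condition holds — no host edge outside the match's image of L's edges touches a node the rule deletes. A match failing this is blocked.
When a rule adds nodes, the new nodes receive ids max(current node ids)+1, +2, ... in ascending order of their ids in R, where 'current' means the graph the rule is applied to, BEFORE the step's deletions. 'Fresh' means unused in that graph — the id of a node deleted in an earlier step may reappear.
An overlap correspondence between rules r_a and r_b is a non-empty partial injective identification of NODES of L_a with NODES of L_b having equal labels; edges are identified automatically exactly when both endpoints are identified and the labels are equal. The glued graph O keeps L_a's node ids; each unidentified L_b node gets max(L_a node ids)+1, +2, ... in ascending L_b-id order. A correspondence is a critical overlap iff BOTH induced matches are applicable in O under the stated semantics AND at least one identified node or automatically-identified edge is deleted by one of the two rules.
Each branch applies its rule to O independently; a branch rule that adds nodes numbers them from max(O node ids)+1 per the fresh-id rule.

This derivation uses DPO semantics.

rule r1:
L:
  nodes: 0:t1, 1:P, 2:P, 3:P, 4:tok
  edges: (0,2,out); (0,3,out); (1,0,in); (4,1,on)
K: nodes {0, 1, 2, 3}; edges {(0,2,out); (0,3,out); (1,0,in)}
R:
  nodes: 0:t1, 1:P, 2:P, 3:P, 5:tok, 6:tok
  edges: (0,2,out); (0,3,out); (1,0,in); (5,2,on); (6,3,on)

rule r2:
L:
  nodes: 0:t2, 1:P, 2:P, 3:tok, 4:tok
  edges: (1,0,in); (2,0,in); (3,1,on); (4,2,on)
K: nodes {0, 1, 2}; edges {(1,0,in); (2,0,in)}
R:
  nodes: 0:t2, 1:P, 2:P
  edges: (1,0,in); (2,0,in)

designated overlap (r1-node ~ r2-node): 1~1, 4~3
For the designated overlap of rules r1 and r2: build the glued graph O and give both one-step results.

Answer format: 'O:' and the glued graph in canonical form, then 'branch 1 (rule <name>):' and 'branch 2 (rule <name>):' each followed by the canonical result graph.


O:
nodes: 0:t1, 1:P, 2:P, 3:P, 4:tok, 5:t2, 6:P, 7:tok
edges: (0,2,out); (0,3,out); (1,0,in); (1,5,in); (4,1,on); (6,5,in); (7,6,on)
branch 1 (rule r1):
nodes: 0:t1, 1:P, 2:P, 3:P, 5:t2, 6:P, 7:tok, 8:tok, 9:tok
edges: (0,2,out); (0,3,out); (1,0,in); (1,5,in); (6,5,in); (7,6,on); (8,2,on); (9,3,on)
branch 2 (rule r2):
nodes: 0:t1, 1:P, 2:P, 3:P, 5:t2, 6:P
edges: (0,2,out); (0,3,out); (1,0,in); (1,5,in); (6,5,in)


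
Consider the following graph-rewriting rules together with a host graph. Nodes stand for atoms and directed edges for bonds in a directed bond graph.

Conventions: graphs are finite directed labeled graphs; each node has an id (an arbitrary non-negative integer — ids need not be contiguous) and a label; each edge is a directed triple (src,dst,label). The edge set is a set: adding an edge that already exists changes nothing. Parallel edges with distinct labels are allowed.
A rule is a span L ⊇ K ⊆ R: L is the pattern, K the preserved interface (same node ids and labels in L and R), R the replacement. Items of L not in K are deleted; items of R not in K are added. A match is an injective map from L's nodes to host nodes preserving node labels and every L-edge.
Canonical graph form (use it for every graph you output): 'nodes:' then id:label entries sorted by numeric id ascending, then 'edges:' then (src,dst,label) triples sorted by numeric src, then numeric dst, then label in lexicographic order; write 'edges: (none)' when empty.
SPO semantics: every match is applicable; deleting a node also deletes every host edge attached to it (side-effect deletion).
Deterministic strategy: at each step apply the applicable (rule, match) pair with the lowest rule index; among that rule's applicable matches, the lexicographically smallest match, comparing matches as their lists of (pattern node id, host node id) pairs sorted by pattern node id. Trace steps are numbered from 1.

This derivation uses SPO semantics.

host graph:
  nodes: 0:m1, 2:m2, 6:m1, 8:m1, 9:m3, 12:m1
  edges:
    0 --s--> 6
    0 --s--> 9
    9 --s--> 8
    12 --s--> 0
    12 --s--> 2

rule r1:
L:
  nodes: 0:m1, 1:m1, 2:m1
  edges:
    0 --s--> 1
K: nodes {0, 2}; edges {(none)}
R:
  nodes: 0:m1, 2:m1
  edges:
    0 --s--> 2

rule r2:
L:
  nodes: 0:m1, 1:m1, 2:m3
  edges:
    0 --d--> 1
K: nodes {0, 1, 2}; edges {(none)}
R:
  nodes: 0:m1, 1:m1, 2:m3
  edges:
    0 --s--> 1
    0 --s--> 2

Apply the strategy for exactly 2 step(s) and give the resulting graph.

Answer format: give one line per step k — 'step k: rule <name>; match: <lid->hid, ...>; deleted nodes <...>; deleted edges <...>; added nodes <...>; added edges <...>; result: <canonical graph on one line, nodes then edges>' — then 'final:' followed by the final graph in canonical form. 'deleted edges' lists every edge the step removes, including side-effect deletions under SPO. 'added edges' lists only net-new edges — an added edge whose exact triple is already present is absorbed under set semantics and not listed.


step 1: rule r1; match: 0->0, 1->6, 2->8; deleted nodes 6; deleted edges (0,6,s); added nodes (none); added edges (0,8,s); result: nodes: 0:m1, 2:m2, 8:m1, 9:m3, 12:m1 edges: (0,8,s); (0,9,s); (9,8,s); (12,0,s); (12,2,s)
step 2: rule r1; match: 0->0, 1->8, 2->12; deleted nodes 8; deleted edges (0,8,s); (9,8,s); added nodes (none); added edges (0,12,s); result: nodes: 0:m1, 2:m2, 9:m3, 12:m1 edges: (0,9,s); (0,12,s); (12,0,s); (12,2,s)
final:
nodes: 0:m1, 2:m2, 9:m3, 12:m1
edges: (0,9,s); (0,12,s); (12,0,s); (12,2,s)


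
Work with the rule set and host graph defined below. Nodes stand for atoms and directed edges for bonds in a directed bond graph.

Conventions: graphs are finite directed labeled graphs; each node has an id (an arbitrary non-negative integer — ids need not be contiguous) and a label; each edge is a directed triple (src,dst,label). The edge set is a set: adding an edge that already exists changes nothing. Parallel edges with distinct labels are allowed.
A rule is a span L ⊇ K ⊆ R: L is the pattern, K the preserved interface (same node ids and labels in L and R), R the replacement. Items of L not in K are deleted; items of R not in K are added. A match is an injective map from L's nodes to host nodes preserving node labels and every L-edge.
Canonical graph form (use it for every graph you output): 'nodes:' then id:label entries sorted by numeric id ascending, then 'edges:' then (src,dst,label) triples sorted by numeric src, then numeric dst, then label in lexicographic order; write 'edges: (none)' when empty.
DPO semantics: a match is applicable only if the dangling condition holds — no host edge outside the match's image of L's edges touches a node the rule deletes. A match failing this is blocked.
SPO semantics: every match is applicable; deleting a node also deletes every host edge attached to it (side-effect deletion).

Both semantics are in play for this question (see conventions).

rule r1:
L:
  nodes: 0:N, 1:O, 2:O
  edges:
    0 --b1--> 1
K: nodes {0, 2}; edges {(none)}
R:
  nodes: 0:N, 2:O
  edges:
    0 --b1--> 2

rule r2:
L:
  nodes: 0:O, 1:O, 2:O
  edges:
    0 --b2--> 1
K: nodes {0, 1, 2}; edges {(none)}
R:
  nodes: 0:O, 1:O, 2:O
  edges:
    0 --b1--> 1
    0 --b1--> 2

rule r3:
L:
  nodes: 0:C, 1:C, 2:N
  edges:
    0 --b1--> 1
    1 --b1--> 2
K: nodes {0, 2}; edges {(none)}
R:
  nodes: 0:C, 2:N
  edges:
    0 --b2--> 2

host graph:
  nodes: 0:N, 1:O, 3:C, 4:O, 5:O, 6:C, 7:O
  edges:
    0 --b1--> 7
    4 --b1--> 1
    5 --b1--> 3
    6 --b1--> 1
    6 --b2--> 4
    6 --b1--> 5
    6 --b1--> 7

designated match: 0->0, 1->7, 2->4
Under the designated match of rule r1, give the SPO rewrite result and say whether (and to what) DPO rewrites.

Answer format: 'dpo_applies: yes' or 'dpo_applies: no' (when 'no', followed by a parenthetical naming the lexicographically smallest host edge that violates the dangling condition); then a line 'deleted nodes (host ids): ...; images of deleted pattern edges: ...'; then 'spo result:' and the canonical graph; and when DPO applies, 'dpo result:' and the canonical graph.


dpo_applies: no
(the rule deletes node 7, which keeps host edge (6,7,b1) outside the match image — the dangling condition fails, DPO blocks; SPO proceeds and side-deletes such edges)
deleted nodes (host ids): 7; images of deleted pattern edges: (0,7,b1)
spo result:
nodes: 0:N, 1:O, 3:C, 4:O, 5:O, 6:C
edges: (0,4,b1); (4,1,b1); (5,3,b1); (6,1,b1); (6,4,b2); (6,5,b1)
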